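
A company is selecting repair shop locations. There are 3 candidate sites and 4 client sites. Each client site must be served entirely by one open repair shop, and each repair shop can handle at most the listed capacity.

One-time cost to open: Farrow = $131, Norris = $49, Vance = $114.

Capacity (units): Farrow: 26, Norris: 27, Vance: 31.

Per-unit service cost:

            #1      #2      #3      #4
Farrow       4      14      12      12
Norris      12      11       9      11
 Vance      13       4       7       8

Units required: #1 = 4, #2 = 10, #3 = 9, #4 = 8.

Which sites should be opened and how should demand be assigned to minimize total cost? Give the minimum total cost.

Minimum total cost: 333

Open {Vance}: #1→Vance 13·4=52, #2→Vance 4·10=40, #3→Vance 7·9=63, #4→Vance 8·8=64.
Loads: Vance carries 31/31. Service 219; fixed 114; total 333.
Next best feasible plan costs 378.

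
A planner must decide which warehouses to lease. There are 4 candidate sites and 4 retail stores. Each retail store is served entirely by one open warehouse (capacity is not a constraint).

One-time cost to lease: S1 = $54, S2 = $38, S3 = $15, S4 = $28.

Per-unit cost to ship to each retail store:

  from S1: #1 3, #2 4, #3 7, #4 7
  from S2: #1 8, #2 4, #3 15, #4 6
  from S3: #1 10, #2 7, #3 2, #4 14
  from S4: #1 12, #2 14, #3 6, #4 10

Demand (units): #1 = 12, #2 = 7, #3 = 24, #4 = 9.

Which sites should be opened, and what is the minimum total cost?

For any fixed open set, each retail store goes to its cheapest open site; total = fixed + service.
{S1, S3}: #1→S1 3·12=36, #2→S1 4·7=28, #3→S3 2·24=48, #4→S1 7·9=63. Service 175; fixed 69; total 244.
{S1, S3, S4}: service 175 + fixed 97 = 272
{S1, S2, S3}: service 166 + fixed 107 = 273
{S1, S2, S3, S4}: #1→S1 3·12=36, #2→S1 4·7=28, #3→S3 2·24=48, #4→S2 6·9=54. Service 166; fixed 135; total 301.
No other subset beats 244.

Open S1 and S3; minimum total cost 244.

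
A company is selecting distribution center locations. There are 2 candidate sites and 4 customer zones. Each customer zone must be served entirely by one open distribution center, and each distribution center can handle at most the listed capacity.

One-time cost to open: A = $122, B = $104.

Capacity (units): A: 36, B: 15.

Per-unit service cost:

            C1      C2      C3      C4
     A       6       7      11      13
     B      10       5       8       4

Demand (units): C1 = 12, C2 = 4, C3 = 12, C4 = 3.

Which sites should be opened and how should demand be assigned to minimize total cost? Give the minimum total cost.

Minimum total cost: 393

Open {A}: C1→A 6·12=72, C2→A 7·4=28, C3→A 11·12=132, C4→A 13·3=39.
Loads: A carries 31/36. Service 271; fixed 122; total 393.
Next best feasible plan costs 434.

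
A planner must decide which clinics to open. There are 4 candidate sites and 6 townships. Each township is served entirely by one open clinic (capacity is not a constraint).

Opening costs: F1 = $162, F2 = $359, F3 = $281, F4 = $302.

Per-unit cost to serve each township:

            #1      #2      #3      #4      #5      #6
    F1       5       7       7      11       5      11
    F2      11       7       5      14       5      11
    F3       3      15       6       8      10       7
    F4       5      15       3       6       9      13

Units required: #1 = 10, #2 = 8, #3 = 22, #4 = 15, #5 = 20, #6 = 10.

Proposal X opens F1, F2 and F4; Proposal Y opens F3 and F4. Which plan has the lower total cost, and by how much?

Proposal X: {F1, F2, F4}: #1→F1 5·10=50, #2→F1 7·8=56, #3→F4 3·22=66, #4→F4 6·15=90, #5→F1 5·20=100, #6→F1 11·10=110. Service 472; fixed 823; total 1295.
Proposal Y: {F3, F4}: #1→F3 3·10=30, #2→F3 15·8=120, #3→F4 3·22=66, #4→F4 6·15=90, #5→F4 9·20=180, #6→F3 7·10=70. Service 556; fixed 583; total 1139.
Difference: |1295 − 1139| = 156.

Proposal Y is cheaper by 156.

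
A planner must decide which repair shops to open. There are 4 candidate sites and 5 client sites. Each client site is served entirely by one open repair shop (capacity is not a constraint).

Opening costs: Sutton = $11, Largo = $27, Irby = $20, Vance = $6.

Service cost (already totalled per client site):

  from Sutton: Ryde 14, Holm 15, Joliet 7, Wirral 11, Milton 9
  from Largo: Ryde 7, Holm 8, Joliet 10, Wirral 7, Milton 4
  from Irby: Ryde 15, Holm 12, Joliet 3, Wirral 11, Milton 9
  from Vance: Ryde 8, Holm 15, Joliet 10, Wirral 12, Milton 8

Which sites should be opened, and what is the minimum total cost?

For any fixed open set, each client site goes to its cheapest open site; total = fixed + service.
{Vance}: Ryde→Vance 8, Holm→Vance 15, Joliet→Vance 10, Wirral→Vance 12, Milton→Vance 8. Service 53; fixed 6; total 59.
{Largo}: Ryde→Largo 7, Holm→Largo 8, Joliet→Largo 10, Wirral→Largo 7, Milton→Largo 4. Service 36; fixed 27; total 63.
{Sutton, Vance}: service 49 + fixed 17 = 66
{Sutton, Largo, Irby, Vance}: service 29 + fixed 64 = 93
No other subset beats 59.

Open Vance only; minimum total cost 59.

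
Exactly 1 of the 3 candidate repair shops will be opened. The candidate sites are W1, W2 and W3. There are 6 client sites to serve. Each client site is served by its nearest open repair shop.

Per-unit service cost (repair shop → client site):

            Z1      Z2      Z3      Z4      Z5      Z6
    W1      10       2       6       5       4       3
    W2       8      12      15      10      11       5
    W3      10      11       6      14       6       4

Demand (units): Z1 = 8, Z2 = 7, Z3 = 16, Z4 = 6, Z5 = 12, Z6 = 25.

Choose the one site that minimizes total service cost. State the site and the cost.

Choose W1 only; total service cost 343.

With exactly 1 open, each client site uses its cheapest among the chosen.
{W1}: Z1→W1 10·8=80, Z2→W1 2·7=14, Z3→W1 6·16=96, Z4→W1 5·6=30, Z5→W1 4·12=48, Z6→W1 3·25=75. Service cost 343.
{W3}: service cost 509
{W2}: service cost 705
Among all 3 size-1 choices, {W1} is lowest.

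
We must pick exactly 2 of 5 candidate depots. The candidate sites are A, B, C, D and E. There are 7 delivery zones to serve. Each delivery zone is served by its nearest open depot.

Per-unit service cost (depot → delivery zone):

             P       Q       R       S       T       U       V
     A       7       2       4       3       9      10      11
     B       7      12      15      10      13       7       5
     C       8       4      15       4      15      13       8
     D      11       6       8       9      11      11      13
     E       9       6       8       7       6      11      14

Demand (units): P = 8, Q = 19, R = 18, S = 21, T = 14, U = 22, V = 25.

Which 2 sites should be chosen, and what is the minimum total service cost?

Choose A and B; total service cost 634.

With exactly 2 open, each delivery zone uses its cheapest among the chosen.
{A, B}: P→A 7·8=56, Q→A 2·19=38, R→A 4·18=72, S→A 3·21=63, T→A 9·14=126, U→B 7·22=154, V→B 5·25=125. Service cost 634.
{A, C}: service cost 775
{A, E}: service cost 808
Among all 10 size-2 choices, {A, B} is lowest.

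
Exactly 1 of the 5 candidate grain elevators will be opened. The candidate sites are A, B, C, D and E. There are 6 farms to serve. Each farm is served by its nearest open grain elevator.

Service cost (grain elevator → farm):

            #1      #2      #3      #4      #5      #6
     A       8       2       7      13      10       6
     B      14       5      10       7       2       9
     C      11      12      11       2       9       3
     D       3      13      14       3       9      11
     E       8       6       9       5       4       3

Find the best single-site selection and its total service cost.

Choose E only; total service cost 35.

With exactly 1 open, each farm uses its cheapest among the chosen.
{E}: #1→E 8, #2→E 6, #3→E 9, #4→E 5, #5→E 4, #6→E 3. Service cost 35.
{A}: service cost 46
{B}: service cost 47
Among all 5 size-1 choices, {E} is lowest.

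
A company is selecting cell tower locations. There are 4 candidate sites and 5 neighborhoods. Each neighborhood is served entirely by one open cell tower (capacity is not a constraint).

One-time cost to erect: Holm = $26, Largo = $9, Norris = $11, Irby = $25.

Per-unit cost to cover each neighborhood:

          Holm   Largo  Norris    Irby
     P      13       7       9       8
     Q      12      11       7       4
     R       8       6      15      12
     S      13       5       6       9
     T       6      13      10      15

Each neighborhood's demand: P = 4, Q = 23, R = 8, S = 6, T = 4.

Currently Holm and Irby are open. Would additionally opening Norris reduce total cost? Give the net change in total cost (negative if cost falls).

Current service cost with {Holm, Irby}: 266.
Adding Norris: each neighborhood re-picks its cheapest; new service cost 248, saving 18.
Extra fixed cost: 11. Net change = 11 − 18 = -7.
(Totals: 317 → 310.)

Yes — net change −7 (cost falls by 7).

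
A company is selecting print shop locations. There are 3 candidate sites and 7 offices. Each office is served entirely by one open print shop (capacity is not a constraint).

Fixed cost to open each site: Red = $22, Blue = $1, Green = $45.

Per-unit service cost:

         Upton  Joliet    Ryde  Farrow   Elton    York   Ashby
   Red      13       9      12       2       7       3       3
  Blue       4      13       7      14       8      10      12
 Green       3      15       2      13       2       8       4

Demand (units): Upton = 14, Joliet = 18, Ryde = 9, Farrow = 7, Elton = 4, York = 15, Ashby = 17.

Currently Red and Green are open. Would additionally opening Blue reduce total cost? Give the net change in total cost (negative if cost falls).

No — net change +1 (cost rises by 1).

Current service cost with {Red, Green}: 340.
Adding Blue: each office re-picks its cheapest; new service cost 340, saving 0.
Extra fixed cost: 1. Net change = 1 − 0 = 1.
(Totals: 407 → 408.)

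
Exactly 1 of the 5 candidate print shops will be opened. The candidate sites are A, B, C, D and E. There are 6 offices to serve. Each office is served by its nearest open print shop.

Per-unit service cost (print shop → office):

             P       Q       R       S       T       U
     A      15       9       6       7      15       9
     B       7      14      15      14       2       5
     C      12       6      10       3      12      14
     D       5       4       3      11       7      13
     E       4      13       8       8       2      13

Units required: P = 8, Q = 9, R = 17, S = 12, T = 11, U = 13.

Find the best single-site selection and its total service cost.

With exactly 1 open, each office uses its cheapest among the chosen.
{D}: P→D 5·8=40, Q→D 4·9=36, R→D 3·17=51, S→D 11·12=132, T→D 7·11=77, U→D 13·13=169. Service cost 505.
{E}: service cost 572
{A}: service cost 669
Among all 5 size-1 choices, {D} is lowest.

Choose D only; total service cost 505.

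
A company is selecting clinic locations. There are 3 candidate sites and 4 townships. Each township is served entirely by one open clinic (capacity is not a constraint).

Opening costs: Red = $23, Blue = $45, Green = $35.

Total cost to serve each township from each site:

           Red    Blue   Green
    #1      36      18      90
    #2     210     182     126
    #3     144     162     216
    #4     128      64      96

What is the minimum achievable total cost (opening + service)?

Minimum total cost: 450

For any fixed open set, each township goes to its cheapest open site; total = fixed + service.
{Blue, Green}: #1→Blue 18, #2→Green 126, #3→Blue 162, #4→Blue 64. Service 370; fixed 80; total 450.
{Red, Blue, Green}: service 352 + fixed 103 = 455
{Red, Green}: #1→Red 36, #2→Green 126, #3→Red 144, #4→Green 96. Service 402; fixed 58; total 460.
{Red}: service 518 + fixed 23 = 541
(All 7 nonempty subsets were checked; Blue and Green is lowest.)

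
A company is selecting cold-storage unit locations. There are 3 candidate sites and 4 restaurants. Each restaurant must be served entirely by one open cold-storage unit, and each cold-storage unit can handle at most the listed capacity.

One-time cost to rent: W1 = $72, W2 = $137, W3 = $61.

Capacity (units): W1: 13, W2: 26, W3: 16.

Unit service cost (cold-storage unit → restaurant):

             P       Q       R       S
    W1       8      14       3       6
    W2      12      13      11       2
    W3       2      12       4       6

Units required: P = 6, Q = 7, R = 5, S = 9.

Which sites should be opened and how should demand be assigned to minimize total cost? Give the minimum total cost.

Open {W1, W3}: P→W3 2·6=12, Q→W1 14·7=98, R→W1 3·5=15, S→W3 6·9=54.
Loads: W1 carries 12/13, W3 carries 15/16. Service 179; fixed 133; total 312.
Next best feasible plan costs 334.

Minimum total cost: 312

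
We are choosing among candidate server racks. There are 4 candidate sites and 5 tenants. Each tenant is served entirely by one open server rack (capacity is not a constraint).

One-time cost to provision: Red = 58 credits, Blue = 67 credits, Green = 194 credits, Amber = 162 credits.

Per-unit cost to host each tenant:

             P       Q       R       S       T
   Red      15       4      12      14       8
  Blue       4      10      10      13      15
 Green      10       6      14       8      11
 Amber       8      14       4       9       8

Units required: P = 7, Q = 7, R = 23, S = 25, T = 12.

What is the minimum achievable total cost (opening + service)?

For any fixed open set, each tenant goes to its cheapest open site; total = fixed + service.
{Red, Amber}: P→Amber 8·7=56, Q→Red 4·7=28, R→Amber 4·23=92, S→Amber 9·25=225, T→Red 8·12=96. Service 497; fixed 220; total 717.
{Amber}: service 567 + fixed 162 = 729
{Blue, Amber}: P→Blue 4·7=28, Q→Blue 10·7=70, R→Amber 4·23=92, S→Amber 9·25=225, T→Amber 8·12=96. Service 511; fixed 229; total 740.
{Red, Blue, Green, Amber}: service 444 + fixed 481 = 925
(All 15 nonempty subsets were checked; Red and Amber is lowest.)

Minimum total cost: 717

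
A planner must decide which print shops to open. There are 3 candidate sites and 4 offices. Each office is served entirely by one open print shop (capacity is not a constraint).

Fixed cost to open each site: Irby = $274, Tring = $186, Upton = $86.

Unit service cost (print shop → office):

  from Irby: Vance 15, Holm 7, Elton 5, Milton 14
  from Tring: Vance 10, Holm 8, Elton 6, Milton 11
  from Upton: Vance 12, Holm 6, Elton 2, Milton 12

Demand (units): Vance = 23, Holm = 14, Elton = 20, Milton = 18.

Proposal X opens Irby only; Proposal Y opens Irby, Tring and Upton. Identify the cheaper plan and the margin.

Proposal X is cheaper by 29.

Proposal X: {Irby}: Vance→Irby 15·23=345, Holm→Irby 7·14=98, Elton→Irby 5·20=100, Milton→Irby 14·18=252. Service 795; fixed 274; total 1069.
Proposal Y: {Irby, Tring, Upton}: Vance→Tring 10·23=230, Holm→Upton 6·14=84, Elton→Upton 2·20=40, Milton→Tring 11·18=198. Service 552; fixed 546; total 1098.
Difference: |1069 − 1098| = 29.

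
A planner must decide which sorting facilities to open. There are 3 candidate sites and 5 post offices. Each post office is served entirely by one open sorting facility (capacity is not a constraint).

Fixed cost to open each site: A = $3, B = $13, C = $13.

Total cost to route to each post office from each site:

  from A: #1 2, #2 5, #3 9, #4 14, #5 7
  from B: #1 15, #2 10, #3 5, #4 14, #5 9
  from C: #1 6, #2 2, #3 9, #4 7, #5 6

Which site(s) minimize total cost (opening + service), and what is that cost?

For any fixed open set, each post office goes to its cheapest open site; total = fixed + service.
{A}: #1→A 2, #2→A 5, #3→A 9, #4→A 14, #5→A 7. Service 37; fixed 3; total 40.
{A, C}: service 26 + fixed 16 = 42
{C}: #1→C 6, #2→C 2, #3→C 9, #4→C 7, #5→C 6. Service 30; fixed 13; total 43.
{A, B, C}: service 22 + fixed 29 = 51
(All 7 nonempty subsets were checked; A only is lowest.)

Open A only; minimum total cost 40.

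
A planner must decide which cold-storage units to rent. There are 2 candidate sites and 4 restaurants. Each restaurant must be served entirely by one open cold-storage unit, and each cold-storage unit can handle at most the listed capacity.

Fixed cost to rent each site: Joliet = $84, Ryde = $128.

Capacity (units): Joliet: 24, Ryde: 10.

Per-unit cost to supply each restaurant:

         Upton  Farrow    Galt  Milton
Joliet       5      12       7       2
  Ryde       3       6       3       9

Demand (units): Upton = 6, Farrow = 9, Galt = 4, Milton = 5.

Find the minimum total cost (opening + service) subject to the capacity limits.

Open {Joliet}: Upton→Joliet 5·6=30, Farrow→Joliet 12·9=108, Galt→Joliet 7·4=28, Milton→Joliet 2·5=10.
Loads: Joliet carries 24/24. Service 176; fixed 84; total 260.
Next best feasible plan costs 334.

Minimum total cost: 260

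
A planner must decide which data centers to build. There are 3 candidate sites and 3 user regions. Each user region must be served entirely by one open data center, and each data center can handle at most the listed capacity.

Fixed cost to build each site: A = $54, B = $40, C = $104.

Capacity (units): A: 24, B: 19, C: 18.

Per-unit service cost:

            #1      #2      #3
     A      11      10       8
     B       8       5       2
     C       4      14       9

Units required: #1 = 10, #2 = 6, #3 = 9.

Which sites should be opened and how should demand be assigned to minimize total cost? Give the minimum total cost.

Open {B, C}: #1→C 4·10=40, #2→B 5·6=30, #3→B 2·9=18.
Loads: B carries 15/19, C carries 10/18. Service 88; fixed 144; total 232.
Next best feasible plan costs 252.

Minimum total cost: 232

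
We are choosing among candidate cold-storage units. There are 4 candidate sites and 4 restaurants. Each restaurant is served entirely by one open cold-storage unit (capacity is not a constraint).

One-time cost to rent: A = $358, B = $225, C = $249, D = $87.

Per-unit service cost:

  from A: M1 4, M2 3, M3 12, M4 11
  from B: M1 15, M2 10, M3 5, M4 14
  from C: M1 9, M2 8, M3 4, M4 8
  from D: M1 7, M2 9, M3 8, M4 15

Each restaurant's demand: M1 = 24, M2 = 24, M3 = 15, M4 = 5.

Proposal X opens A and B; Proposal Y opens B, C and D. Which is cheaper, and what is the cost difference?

Proposal X: {A, B}: M1→A 4·24=96, M2→A 3·24=72, M3→B 5·15=75, M4→A 11·5=55. Service 298; fixed 583; total 881.
Proposal Y: {B, C, D}: M1→D 7·24=168, M2→C 8·24=192, M3→C 4·15=60, M4→C 8·5=40. Service 460; fixed 561; total 1021.
Difference: |881 − 1021| = 140.

Proposal X is cheaper by 140.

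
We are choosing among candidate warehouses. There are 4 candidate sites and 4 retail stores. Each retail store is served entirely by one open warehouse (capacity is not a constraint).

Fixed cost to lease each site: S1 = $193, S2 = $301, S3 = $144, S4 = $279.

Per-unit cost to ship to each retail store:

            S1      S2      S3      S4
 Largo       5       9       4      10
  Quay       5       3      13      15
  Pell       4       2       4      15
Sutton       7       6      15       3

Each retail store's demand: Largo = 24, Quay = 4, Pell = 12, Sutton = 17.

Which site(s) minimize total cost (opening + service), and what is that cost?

Open S1 only; minimum total cost 500.

For any fixed open set, each retail store goes to its cheapest open site; total = fixed + service.
{S1}: Largo→S1 5·24=120, Quay→S1 5·4=20, Pell→S1 4·12=48, Sutton→S1 7·17=119. Service 307; fixed 193; total 500.
{S3}: Largo→S3 4·24=96, Quay→S3 13·4=52, Pell→S3 4·12=48, Sutton→S3 15·17=255. Service 451; fixed 144; total 595.
{S1, S3}: Largo→S3 4·24=96, Quay→S1 5·4=20, Pell→S1 4·12=48, Sutton→S1 7·17=119. Service 283; fixed 337; total 620.
{S1, S2, S3, S4}: service 183 + fixed 917 = 1100
No other subset beats 500.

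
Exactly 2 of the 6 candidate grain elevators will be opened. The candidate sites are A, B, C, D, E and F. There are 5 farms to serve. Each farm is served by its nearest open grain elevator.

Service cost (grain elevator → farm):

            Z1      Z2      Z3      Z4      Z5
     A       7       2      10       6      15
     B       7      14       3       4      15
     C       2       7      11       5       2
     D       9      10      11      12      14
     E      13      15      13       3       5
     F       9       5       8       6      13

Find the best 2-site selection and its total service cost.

Choose B and C; total service cost 18.

With exactly 2 open, each farm uses its cheapest among the chosen.
{B, C}: Z1→C 2, Z2→C 7, Z3→B 3, Z4→B 4, Z5→C 2. Service cost 18.
{A, C}: service cost 21
{C, F}: service cost 22
Among all 15 size-2 choices, {B, C} is lowest.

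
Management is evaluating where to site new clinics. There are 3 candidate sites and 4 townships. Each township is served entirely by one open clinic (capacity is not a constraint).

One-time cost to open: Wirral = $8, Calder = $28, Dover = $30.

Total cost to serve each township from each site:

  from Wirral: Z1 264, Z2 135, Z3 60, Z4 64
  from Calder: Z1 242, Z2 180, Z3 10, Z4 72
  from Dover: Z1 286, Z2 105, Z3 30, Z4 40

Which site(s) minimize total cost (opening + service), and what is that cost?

For any fixed open set, each township goes to its cheapest open site; total = fixed + service.
{Calder, Dover}: Z1→Calder 242, Z2→Dover 105, Z3→Calder 10, Z4→Dover 40. Service 397; fixed 58; total 455.
{Wirral, Calder, Dover}: Z1→Calder 242, Z2→Dover 105, Z3→Calder 10, Z4→Dover 40. Service 397; fixed 66; total 463.
{Wirral, Dover}: service 439 + fixed 38 = 477
{Wirral}: Z1→Wirral 264, Z2→Wirral 135, Z3→Wirral 60, Z4→Wirral 64. Service 523; fixed 8; total 531.
(All 7 nonempty subsets were checked; Calder and Dover is lowest.)

Open Calder and Dover; minimum total cost 455.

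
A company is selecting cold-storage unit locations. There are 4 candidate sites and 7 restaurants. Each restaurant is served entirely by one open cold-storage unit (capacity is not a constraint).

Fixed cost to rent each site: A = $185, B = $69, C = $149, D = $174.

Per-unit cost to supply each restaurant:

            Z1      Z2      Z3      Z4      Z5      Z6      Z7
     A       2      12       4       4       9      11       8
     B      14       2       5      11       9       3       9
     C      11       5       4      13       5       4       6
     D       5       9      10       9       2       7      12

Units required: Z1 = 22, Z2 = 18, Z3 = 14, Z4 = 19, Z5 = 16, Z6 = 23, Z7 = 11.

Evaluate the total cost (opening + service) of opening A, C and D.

Each restaurant is assigned to its cheapest site among the open ones.
{A, C, D}: Z1→A 2·22=44, Z2→C 5·18=90, Z3→A 4·14=56, Z4→A 4·19=76, Z5→D 2·16=32, Z6→C 4·23=92, Z7→C 6·11=66. Service 456; fixed 508; total 964.

Total cost: 964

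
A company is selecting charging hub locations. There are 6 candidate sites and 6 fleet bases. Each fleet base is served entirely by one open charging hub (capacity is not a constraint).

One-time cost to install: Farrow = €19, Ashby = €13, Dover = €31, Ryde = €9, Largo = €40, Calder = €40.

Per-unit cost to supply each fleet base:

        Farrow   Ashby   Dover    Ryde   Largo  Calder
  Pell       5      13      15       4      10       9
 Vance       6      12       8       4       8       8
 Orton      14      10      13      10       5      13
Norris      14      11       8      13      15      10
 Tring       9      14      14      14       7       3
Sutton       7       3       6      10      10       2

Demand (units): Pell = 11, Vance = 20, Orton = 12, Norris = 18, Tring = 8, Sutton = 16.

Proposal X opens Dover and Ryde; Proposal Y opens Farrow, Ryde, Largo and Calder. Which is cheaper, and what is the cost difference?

Proposal Y is cheaper by 108.

Proposal X: {Dover, Ryde}: Pell→Ryde 4·11=44, Vance→Ryde 4·20=80, Orton→Ryde 10·12=120, Norris→Dover 8·18=144, Tring→Dover 14·8=112, Sutton→Dover 6·16=96. Service 596; fixed 40; total 636.
Proposal Y: {Farrow, Ryde, Largo, Calder}: Pell→Ryde 4·11=44, Vance→Ryde 4·20=80, Orton→Largo 5·12=60, Norris→Calder 10·18=180, Tring→Calder 3·8=24, Sutton→Calder 2·16=32. Service 420; fixed 108; total 528.
Difference: |636 − 528| = 108.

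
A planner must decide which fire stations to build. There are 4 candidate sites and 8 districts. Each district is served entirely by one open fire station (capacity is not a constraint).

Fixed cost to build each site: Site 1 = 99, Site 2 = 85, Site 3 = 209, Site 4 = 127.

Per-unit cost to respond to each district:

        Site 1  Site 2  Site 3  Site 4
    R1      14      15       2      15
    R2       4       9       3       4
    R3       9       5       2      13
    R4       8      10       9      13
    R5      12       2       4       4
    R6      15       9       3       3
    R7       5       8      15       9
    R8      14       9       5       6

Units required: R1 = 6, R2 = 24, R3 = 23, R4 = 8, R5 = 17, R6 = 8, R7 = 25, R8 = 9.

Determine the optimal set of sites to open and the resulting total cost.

Open Site 1 and Site 3; minimum total cost 764.

For any fixed open set, each district goes to its cheapest open site; total = fixed + service.
{Site 1, Site 3}: R1→Site 3 2·6=12, R2→Site 3 3·24=72, R3→Site 3 2·23=46, R4→Site 1 8·8=64, R5→Site 3 4·17=68, R6→Site 3 3·8=24, R7→Site 1 5·25=125, R8→Site 3 5·9=45. Service 456; fixed 308; total 764.
{Site 2, Site 3}: service 505 + fixed 294 = 799
{Site 1, Site 2, Site 3}: service 422 + fixed 393 = 815
{Site 1, Site 2, Site 3, Site 4}: service 422 + fixed 520 = 942
No other subset beats 764.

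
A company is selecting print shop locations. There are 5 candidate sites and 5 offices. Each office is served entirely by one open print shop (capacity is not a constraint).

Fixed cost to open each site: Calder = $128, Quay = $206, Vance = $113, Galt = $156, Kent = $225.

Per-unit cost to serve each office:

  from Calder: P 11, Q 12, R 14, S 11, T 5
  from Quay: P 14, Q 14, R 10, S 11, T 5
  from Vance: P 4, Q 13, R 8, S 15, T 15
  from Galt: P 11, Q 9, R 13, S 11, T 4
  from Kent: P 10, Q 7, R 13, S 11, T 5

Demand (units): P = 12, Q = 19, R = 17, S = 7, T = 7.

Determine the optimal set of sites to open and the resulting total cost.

Open Vance and Galt; minimum total cost 729.

For any fixed open set, each office goes to its cheapest open site; total = fixed + service.
{Vance, Galt}: P→Vance 4·12=48, Q→Galt 9·19=171, R→Vance 8·17=136, S→Galt 11·7=77, T→Galt 4·7=28. Service 460; fixed 269; total 729.
{Vance}: P→Vance 4·12=48, Q→Vance 13·19=247, R→Vance 8·17=136, S→Vance 15·7=105, T→Vance 15·7=105. Service 641; fixed 113; total 754.
{Calder, Vance}: P→Vance 4·12=48, Q→Calder 12·19=228, R→Vance 8·17=136, S→Calder 11·7=77, T→Calder 5·7=35. Service 524; fixed 241; total 765.
{Calder, Quay, Vance, Galt, Kent}: service 422 + fixed 828 = 1250
No other subset beats 729.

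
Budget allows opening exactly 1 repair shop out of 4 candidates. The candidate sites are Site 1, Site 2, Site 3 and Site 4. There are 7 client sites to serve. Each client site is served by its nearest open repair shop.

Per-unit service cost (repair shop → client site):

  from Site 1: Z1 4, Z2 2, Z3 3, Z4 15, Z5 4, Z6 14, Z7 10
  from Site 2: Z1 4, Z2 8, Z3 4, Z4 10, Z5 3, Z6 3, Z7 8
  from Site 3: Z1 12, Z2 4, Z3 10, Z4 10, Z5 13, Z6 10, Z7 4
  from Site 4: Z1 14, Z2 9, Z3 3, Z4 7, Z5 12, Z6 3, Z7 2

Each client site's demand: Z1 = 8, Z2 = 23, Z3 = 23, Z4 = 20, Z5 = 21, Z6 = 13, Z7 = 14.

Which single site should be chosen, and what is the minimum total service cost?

Choose Site 2 only; total service cost 722.

With exactly 1 open, each client site uses its cheapest among the chosen.
{Site 2}: Z1→Site 2 4·8=32, Z2→Site 2 8·23=184, Z3→Site 2 4·23=92, Z4→Site 2 10·20=200, Z5→Site 2 3·21=63, Z6→Site 2 3·13=39, Z7→Site 2 8·14=112. Service cost 722.
{Site 4}: service cost 847
{Site 1}: service cost 853
Among all 4 size-1 choices, {Site 2} is lowest.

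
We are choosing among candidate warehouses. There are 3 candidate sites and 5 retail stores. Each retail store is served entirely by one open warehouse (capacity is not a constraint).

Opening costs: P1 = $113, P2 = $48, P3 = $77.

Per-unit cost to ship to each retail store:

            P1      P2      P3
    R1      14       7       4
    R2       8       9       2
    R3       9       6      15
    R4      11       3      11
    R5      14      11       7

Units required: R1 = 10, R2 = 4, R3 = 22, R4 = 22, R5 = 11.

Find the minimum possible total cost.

For any fixed open set, each retail store goes to its cheapest open site; total = fixed + service.
{P2, P3}: R1→P3 4·10=40, R2→P3 2·4=8, R3→P2 6·22=132, R4→P2 3·22=66, R5→P3 7·11=77. Service 323; fixed 125; total 448.
{P2}: service 425 + fixed 48 = 473
{P1, P2, P3}: R1→P3 4·10=40, R2→P3 2·4=8, R3→P2 6·22=132, R4→P2 3·22=66, R5→P3 7·11=77. Service 323; fixed 238; total 561.
(All 7 nonempty subsets were checked; P2 and P3 is lowest.)

Minimum total cost: 448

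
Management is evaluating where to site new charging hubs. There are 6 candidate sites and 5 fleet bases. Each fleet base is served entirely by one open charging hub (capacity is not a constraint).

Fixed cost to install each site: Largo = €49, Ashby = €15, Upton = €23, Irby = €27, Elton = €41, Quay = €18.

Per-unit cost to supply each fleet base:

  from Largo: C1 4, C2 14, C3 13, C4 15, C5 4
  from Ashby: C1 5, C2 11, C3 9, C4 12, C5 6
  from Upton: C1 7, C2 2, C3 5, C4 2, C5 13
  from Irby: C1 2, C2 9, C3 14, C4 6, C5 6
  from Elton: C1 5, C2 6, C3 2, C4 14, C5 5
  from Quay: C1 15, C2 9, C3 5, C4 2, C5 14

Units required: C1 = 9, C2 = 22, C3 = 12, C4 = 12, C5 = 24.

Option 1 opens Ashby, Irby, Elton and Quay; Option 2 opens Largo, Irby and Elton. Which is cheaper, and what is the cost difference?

Option 1: {Ashby, Irby, Elton, Quay}: C1→Irby 2·9=18, C2→Elton 6·22=132, C3→Elton 2·12=24, C4→Quay 2·12=24, C5→Elton 5·24=120. Service 318; fixed 101; total 419.
Option 2: {Largo, Irby, Elton}: C1→Irby 2·9=18, C2→Elton 6·22=132, C3→Elton 2·12=24, C4→Irby 6·12=72, C5→Largo 4·24=96. Service 342; fixed 117; total 459.
Difference: |419 − 459| = 40.

Option 1 is cheaper by 40.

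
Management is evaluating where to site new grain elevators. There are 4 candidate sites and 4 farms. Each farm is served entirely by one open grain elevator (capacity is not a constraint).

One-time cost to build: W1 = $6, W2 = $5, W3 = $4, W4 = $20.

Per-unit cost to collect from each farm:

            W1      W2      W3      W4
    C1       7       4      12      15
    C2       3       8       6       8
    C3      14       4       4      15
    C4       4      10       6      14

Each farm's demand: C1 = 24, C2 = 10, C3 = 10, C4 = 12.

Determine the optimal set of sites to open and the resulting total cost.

Open W1 and W2; minimum total cost 225.

For any fixed open set, each farm goes to its cheapest open site; total = fixed + service.
{W1, W2}: C1→W2 4·24=96, C2→W1 3·10=30, C3→W2 4·10=40, C4→W1 4·12=48. Service 214; fixed 11; total 225.
{W1, W2, W3}: C1→W2 4·24=96, C2→W1 3·10=30, C3→W2 4·10=40, C4→W1 4·12=48. Service 214; fixed 15; total 229.
{W1, W2, W4}: service 214 + fixed 31 = 245
{W1, W2, W3, W4}: service 214 + fixed 35 = 249
No other subset beats 225.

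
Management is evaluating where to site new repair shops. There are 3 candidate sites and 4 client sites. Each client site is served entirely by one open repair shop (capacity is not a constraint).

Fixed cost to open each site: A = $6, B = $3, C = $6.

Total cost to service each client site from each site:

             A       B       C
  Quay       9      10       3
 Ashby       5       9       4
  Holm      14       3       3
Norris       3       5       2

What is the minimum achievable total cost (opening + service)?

For any fixed open set, each client site goes to its cheapest open site; total = fixed + service.
{C}: Quay→C 3, Ashby→C 4, Holm→C 3, Norris→C 2. Service 12; fixed 6; total 18.
{B, C}: service 12 + fixed 9 = 21
{A, C}: service 12 + fixed 12 = 24
{A, B, C}: Quay→C 3, Ashby→C 4, Holm→B 3, Norris→C 2. Service 12; fixed 15; total 27.
No other subset beats 18.

Minimum total cost: 18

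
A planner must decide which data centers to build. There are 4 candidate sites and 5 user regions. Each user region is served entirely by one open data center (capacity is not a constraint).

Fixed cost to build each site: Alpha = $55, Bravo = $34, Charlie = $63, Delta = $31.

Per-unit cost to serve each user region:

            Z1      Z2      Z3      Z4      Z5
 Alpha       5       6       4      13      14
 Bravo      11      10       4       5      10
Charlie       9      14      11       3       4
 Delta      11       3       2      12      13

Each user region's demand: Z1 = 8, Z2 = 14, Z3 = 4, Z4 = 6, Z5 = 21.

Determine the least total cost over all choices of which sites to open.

For any fixed open set, each user region goes to its cheapest open site; total = fixed + service.
{Charlie, Delta}: Z1→Charlie 9·8=72, Z2→Delta 3·14=42, Z3→Delta 2·4=8, Z4→Charlie 3·6=18, Z5→Charlie 4·21=84. Service 224; fixed 94; total 318.
{Alpha, Charlie, Delta}: Z1→Alpha 5·8=40, Z2→Delta 3·14=42, Z3→Delta 2·4=8, Z4→Charlie 3·6=18, Z5→Charlie 4·21=84. Service 192; fixed 149; total 341.
{Bravo, Charlie, Delta}: Z1→Charlie 9·8=72, Z2→Delta 3·14=42, Z3→Delta 2·4=8, Z4→Charlie 3·6=18, Z5→Charlie 4·21=84. Service 224; fixed 128; total 352.
{Alpha, Bravo, Charlie, Delta}: Z1→Alpha 5·8=40, Z2→Delta 3·14=42, Z3→Delta 2·4=8, Z4→Charlie 3·6=18, Z5→Charlie 4·21=84. Service 192; fixed 183; total 375.
No other subset beats 318.

Minimum total cost: 318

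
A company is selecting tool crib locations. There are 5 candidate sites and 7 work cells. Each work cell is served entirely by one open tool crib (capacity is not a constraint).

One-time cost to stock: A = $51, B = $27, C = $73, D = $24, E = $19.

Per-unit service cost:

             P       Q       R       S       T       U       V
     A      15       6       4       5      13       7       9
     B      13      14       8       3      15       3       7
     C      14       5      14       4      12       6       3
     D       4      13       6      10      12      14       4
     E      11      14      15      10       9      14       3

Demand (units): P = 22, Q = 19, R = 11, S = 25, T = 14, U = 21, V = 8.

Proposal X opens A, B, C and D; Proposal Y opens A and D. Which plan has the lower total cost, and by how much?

Proposal X is cheaper by 61.

Proposal X: {A, B, C, D}: P→D 4·22=88, Q→C 5·19=95, R→A 4·11=44, S→B 3·25=75, T→C 12·14=168, U→B 3·21=63, V→C 3·8=24. Service 557; fixed 175; total 732.
Proposal Y: {A, D}: P→D 4·22=88, Q→A 6·19=114, R→A 4·11=44, S→A 5·25=125, T→D 12·14=168, U→A 7·21=147, V→D 4·8=32. Service 718; fixed 75; total 793.
Difference: |732 − 793| = 61.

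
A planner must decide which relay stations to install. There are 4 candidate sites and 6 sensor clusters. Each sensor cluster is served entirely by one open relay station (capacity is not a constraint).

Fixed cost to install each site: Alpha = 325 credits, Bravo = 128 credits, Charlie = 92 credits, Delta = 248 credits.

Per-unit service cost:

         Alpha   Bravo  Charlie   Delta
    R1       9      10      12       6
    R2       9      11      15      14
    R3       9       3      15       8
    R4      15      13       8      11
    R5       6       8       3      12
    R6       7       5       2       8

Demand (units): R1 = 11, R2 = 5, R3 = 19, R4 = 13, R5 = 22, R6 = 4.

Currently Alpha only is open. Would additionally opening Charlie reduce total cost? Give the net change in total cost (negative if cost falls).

Yes — net change −85 (cost falls by 85).

Current service cost with {Alpha}: 670.
Adding Charlie: each sensor cluster re-picks its cheapest; new service cost 493, saving 177.
Extra fixed cost: 92. Net change = 92 − 177 = -85.
(Totals: 995 → 910.)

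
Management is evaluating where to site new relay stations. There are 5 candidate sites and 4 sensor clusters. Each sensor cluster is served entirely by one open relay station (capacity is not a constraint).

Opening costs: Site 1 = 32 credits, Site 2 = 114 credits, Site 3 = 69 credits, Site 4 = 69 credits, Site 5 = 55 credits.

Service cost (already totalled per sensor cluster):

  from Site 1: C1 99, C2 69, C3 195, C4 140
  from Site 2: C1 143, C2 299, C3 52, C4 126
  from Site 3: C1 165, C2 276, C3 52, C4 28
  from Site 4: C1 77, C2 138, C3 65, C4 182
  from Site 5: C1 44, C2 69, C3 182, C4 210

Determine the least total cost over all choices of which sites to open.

For any fixed open set, each sensor cluster goes to its cheapest open site; total = fixed + service.
{Site 3, Site 5}: C1→Site 5 44, C2→Site 5 69, C3→Site 3 52, C4→Site 3 28. Service 193; fixed 124; total 317.
{Site 1, Site 3}: service 248 + fixed 101 = 349
{Site 1, Site 3, Site 5}: service 193 + fixed 156 = 349
{Site 1, Site 2, Site 3, Site 4, Site 5}: service 193 + fixed 339 = 532
No other subset beats 317.

Minimum total cost: 317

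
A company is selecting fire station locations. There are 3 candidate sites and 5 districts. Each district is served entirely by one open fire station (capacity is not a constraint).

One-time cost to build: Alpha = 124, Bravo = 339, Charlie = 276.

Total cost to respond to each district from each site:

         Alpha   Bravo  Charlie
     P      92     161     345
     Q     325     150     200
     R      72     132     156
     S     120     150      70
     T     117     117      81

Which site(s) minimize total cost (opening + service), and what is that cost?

Open Alpha only; minimum total cost 850.

For any fixed open set, each district goes to its cheapest open site; total = fixed + service.
{Alpha}: P→Alpha 92, Q→Alpha 325, R→Alpha 72, S→Alpha 120, T→Alpha 117. Service 726; fixed 124; total 850.
{Alpha, Charlie}: service 515 + fixed 400 = 915
{Alpha, Bravo}: service 551 + fixed 463 = 1014
{Alpha, Bravo, Charlie}: service 465 + fixed 739 = 1204
No other subset beats 850.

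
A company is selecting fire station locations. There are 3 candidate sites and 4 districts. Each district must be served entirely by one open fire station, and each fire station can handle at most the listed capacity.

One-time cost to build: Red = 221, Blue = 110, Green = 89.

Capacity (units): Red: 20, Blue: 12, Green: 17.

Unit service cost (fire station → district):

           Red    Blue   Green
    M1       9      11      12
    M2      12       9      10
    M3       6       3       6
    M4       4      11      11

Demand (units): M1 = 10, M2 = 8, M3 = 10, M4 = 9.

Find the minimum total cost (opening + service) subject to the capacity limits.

Open {Red, Green}: M1→Red 9·10=90, M2→Green 10·8=80, M3→Red 6·10=60, M4→Green 11·9=99.
Loads: Red carries 20/20, Green carries 17/17. Service 329; fixed 310; total 639.
Next best feasible plan costs 656.

Minimum total cost: 639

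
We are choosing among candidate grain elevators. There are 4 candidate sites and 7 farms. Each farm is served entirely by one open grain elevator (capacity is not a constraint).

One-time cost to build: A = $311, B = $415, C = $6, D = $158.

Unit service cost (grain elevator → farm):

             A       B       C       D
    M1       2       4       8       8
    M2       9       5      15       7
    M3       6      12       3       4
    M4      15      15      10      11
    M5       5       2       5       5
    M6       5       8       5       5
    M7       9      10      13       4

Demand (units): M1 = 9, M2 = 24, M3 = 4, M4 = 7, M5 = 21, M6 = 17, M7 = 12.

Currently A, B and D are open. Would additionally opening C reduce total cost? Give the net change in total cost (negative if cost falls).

Yes — net change −5 (cost falls by 5).

Current service cost with {A, B, D}: 406.
Adding C: each farm re-picks its cheapest; new service cost 395, saving 11.
Extra fixed cost: 6. Net change = 6 − 11 = -5.
(Totals: 1290 → 1285.)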